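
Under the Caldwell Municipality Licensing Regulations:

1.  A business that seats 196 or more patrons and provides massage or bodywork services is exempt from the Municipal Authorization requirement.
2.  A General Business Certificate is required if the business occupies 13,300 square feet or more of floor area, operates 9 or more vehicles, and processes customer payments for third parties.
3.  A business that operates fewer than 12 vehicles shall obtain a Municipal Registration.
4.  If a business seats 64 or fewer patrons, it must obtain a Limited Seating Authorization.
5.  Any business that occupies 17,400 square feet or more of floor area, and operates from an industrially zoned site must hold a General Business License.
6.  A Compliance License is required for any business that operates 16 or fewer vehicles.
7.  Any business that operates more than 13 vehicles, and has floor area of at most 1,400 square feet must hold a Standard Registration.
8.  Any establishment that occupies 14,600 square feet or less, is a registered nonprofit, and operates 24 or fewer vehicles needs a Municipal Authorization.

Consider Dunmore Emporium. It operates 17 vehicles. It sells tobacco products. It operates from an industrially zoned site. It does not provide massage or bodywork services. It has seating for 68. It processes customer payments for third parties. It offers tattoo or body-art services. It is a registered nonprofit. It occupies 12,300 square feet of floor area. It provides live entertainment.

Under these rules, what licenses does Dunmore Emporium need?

1. seating 68 < 196; does not provide massage or bodywork services → Municipal Authorization exemption does not apply.
2. floor area 12,300 square feet < 13,300 square feet; vehicles 17 ≥ 9; processes customer payments for third parties → General Business Certificate not required.
3. vehicles 17 ≥ 12 → Municipal Registration not required.
4. seating 68 > 64 → Limited Seating Authorization not required.
5. floor area 12,300 square feet < 17,400 square feet; operates from an industrially zoned site → General Business License not required.
6. vehicles 17 > 16 → Compliance License not required.
7. vehicles 17 > 13; floor area 12,300 square feet > 1,400 square feet → Standard Registration not required.
8. floor area 12,300 square feet ≤ 14,600 square feet; is a registered nonprofit; vehicles 17 ≤ 24 → Municipal Authorization required.

Municipal Authorization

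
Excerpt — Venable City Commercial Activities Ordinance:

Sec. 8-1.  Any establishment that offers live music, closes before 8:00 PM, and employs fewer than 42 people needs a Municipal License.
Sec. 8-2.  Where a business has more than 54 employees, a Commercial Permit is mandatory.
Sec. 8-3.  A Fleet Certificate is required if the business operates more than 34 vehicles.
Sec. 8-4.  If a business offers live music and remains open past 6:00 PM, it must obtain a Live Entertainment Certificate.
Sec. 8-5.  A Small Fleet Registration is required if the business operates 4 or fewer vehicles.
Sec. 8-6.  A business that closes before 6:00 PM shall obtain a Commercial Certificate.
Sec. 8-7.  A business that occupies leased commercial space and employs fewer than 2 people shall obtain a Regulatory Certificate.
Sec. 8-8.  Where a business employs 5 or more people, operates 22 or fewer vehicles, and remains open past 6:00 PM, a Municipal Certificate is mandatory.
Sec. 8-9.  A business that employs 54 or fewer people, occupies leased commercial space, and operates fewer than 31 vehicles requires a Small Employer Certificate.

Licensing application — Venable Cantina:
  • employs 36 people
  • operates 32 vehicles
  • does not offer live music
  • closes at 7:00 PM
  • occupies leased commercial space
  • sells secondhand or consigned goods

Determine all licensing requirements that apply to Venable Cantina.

Sec. 8-1. does not offer live music; closes 7:00 PM, at/before 8:00 PM; employees 36 < 42 → Municipal License not required.
Sec. 8-2. employees 36 ≤ 54 → Commercial Permit not required.
Sec. 8-3. vehicles 32 ≤ 34 → Fleet Certificate not required.
Sec. 8-4. does not offer live music; closes 7:00 PM, after 6:00 PM → Live Entertainment Certificate not required.
Sec. 8-5. vehicles 32 > 4 → Small Fleet Registration not required.
Sec. 8-6. closes 7:00 PM, after 6:00 PM → Commercial Certificate not required.
Sec. 8-7. occupies leased commercial space; employees 36 ≥ 2 → Regulatory Certificate not required.
Sec. 8-8. employees 36 ≥ 5; vehicles 32 > 22; closes 7:00 PM, after 6:00 PM → Municipal Certificate not required.
Sec. 8-9. employees 36 ≤ 54; occupies leased commercial space; vehicles 32 ≥ 31 → Small Employer Certificate not required.

None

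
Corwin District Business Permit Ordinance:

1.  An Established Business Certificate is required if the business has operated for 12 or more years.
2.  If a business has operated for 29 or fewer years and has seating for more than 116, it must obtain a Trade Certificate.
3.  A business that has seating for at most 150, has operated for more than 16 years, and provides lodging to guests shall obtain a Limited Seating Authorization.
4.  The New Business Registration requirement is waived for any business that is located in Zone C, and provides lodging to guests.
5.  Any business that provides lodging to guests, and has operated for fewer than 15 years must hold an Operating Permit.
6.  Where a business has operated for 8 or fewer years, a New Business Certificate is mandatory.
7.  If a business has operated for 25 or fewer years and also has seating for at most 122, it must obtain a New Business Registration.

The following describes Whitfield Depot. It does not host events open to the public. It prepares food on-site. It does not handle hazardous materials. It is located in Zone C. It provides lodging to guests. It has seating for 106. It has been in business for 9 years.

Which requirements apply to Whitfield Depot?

Operating Permit

1. years in business 9 < 12 → Established Business Certificate not required.
2. years in business 9 ≤ 29; seating 106 ≤ 116 → Trade Certificate not required.
3. seating 106 ≤ 150; years in business 9 ≤ 16; provides lodging to guests → Limited Seating Authorization not required.
4. is located in Zone C; provides lodging to guests → exempt from New Business Registration.
5. provides lodging to guests; years in business 9 < 15 → Operating Permit required.
6. years in business 9 > 8 → New Business Certificate not required.
7. years in business 9 ≤ 25; seating 106 ≤ 122 → New Business Registration required.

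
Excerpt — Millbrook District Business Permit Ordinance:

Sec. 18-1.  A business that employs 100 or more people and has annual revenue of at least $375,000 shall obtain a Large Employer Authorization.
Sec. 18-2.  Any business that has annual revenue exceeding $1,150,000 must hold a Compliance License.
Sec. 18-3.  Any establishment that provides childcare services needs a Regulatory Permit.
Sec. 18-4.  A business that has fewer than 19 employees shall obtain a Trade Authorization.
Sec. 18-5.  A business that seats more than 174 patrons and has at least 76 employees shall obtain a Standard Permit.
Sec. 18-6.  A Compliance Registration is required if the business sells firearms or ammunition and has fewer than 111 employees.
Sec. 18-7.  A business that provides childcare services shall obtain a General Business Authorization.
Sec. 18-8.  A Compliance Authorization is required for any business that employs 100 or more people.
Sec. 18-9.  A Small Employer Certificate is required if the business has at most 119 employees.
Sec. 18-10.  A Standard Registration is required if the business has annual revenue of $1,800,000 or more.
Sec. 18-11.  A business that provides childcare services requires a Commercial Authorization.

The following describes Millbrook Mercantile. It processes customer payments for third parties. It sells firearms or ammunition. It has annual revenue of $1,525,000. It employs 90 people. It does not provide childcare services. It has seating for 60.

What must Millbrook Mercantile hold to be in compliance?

Compliance License, Compliance Registration, Small Employer Certificate

Sec. 18-1. employees 90 < 100; revenue $1,525,000 ≥ $375,000 → Large Employer Authorization not required.
Sec. 18-2. revenue $1,525,000 > $1,150,000 → Compliance License required.
Sec. 18-3. does not provide childcare services → Regulatory Permit not required.
Sec. 18-4. employees 90 ≥ 19 → Trade Authorization not required.
Sec. 18-5. seating 60 ≤ 174; employees 90 ≥ 76 → Standard Permit not required.
Sec. 18-6. sells firearms or ammunition; employees 90 < 111 → Compliance Registration required.
Sec. 18-7. does not provide childcare services → General Business Authorization not required.
Sec. 18-8. employees 90 < 100 → Compliance Authorization not required.
Sec. 18-9. employees 90 ≤ 119 → Small Employer Certificate required.
Sec. 18-10. revenue $1,525,000 < $1,800,000 → Standard Registration not required.
Sec. 18-11. does not provide childcare services → Commercial Authorization not required.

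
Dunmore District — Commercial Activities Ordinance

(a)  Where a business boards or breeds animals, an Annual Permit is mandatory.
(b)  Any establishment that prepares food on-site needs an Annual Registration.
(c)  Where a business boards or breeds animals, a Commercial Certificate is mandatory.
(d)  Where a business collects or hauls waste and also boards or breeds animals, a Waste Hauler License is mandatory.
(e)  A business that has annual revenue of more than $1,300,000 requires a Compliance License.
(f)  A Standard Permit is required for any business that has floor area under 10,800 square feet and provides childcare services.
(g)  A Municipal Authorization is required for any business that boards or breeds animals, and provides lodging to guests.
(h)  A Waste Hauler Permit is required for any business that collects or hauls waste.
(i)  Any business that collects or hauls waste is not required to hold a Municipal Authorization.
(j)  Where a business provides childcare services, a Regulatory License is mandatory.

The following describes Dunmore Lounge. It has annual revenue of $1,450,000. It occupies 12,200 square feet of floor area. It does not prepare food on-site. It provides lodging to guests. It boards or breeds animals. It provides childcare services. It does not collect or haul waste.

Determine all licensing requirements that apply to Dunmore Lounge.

Annual Permit, Commercial Certificate, Compliance License, Municipal Authorization, Regulatory License

(a) boards or breeds animals → Annual Permit required.
(b) does not prepare food on-site → Annual Registration not required.
(c) boards or breeds animals → Commercial Certificate required.
(d) does not collect or haul waste; boards or breeds animals → Waste Hauler License not required.
(e) revenue $1,450,000 > $1,300,000 → Compliance License required.
(f) floor area 12,200 square feet ≥ 10,800 square feet; provides childcare services → Standard Permit not required.
(g) boards or breeds animals; provides lodging to guests → Municipal Authorization required.
(h) does not collect or haul waste → Waste Hauler Permit not required.
(i) does not collect or haul waste → Municipal Authorization exemption does not apply.
(j) provides childcare services → Regulatory License required.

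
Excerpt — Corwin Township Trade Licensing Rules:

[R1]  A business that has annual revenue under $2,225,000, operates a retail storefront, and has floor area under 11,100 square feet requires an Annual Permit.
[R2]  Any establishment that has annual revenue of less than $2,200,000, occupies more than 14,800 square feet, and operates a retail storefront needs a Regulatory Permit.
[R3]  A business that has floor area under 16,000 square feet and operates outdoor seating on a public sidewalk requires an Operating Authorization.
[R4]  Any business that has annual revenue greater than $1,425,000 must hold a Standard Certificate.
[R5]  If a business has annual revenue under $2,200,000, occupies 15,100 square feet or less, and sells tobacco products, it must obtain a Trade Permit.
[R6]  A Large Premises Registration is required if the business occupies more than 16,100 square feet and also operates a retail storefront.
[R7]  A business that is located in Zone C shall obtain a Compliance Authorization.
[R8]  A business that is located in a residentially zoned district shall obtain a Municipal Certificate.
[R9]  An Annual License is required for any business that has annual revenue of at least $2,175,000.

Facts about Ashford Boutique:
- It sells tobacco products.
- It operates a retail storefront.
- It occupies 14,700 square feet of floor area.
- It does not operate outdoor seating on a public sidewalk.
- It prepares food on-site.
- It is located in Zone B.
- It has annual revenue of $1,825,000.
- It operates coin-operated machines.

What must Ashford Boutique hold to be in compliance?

Standard Certificate, Trade Permit

[R1] revenue $1,825,000 < $2,225,000; operates a retail storefront; floor area 14,700 square feet ≥ 11,100 square feet → Annual Permit not required.
[R2] revenue $1,825,000 < $2,200,000; floor area 14,700 square feet ≤ 14,800 square feet; operates a retail storefront → Regulatory Permit not required.
[R3] floor area 14,700 square feet < 16,000 square feet; does not operate outdoor seating on a public sidewalk → Operating Authorization not required.
[R4] revenue $1,825,000 > $1,425,000 → Standard Certificate required.
[R5] revenue $1,825,000 < $2,200,000; floor area 14,700 square feet ≤ 15,100 square feet; sells tobacco products → Trade Permit required.
[R6] floor area 14,700 square feet ≤ 16,100 square feet; operates a retail storefront → Large Premises Registration not required.
[R7] is located in Zone B (not: is located in Zone C) → Compliance Authorization not required.
[R8] is located in Zone B (not: is located in a residentially zoned district) → Municipal Certificate not required.
[R9] revenue $1,825,000 < $2,175,000 → Annual License not required.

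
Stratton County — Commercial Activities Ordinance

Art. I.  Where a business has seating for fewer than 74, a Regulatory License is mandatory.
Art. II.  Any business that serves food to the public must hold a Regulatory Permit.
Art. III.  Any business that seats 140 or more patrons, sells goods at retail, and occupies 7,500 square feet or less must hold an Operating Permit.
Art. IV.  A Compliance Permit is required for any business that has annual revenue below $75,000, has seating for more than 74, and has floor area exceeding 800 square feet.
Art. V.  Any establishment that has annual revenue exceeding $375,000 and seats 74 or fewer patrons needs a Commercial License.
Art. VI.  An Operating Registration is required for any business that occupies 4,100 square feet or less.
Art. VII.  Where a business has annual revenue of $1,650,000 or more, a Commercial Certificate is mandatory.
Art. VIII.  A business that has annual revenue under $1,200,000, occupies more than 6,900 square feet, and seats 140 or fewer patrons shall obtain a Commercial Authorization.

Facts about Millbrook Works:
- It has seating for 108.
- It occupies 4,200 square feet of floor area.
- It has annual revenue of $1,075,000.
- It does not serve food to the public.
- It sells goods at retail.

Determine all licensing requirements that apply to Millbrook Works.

None

Art. I. seating 108 ≥ 74 → Regulatory License not required.
Art. II. does not serve food to the public → Regulatory Permit not required.
Art. III. seating 108 < 140; sells goods at retail; floor area 4,200 square feet ≤ 7,500 square feet → Operating Permit not required.
Art. IV. revenue $1,075,000 ≥ $75,000; seating 108 > 74; floor area 4,200 square feet > 800 square feet → Compliance Permit not required.
Art. V. revenue $1,075,000 > $375,000; seating 108 > 74 → Commercial License not required.
Art. VI. floor area 4,200 square feet > 4,100 square feet → Operating Registration not required.
Art. VII. revenue $1,075,000 < $1,650,000 → Commercial Certificate not required.
Art. VIII. revenue $1,075,000 < $1,200,000; floor area 4,200 square feet ≤ 6,900 square feet; seating 108 ≤ 140 → Commercial Authorization not required.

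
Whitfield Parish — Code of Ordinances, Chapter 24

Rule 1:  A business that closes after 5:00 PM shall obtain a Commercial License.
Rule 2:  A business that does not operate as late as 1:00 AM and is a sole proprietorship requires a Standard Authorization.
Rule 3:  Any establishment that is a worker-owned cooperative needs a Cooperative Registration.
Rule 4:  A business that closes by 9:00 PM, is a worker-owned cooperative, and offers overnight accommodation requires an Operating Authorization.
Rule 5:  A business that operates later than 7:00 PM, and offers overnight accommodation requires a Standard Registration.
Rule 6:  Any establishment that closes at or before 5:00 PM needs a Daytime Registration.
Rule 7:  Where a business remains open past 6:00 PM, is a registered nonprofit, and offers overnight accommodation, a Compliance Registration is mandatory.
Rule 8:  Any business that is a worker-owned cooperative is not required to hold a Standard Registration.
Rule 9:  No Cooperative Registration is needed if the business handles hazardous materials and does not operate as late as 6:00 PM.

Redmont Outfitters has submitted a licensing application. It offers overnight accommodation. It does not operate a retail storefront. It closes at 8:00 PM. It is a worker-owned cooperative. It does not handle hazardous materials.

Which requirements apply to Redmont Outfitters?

Commercial License, Cooperative Registration, Operating Authorization

Rule 1: closes 8:00 PM, after 5:00 PM → Commercial License required.
Rule 2: closes 8:00 PM, at/before 1:00 AM; is a worker-owned cooperative (not: is a sole proprietorship) → Standard Authorization not required.
Rule 3: is a worker-owned cooperative → Cooperative Registration required.
Rule 4: closes 8:00 PM, at/before 9:00 PM; is a worker-owned cooperative; offers overnight accommodation → Operating Authorization required.
Rule 5: closes 8:00 PM, after 7:00 PM; offers overnight accommodation → Standard Registration required.
Rule 6: closes 8:00 PM, after 5:00 PM → Daytime Registration not required.
Rule 7: closes 8:00 PM, after 6:00 PM; is a worker-owned cooperative (not: is a registered nonprofit); offers overnight accommodation → Compliance Registration not required.
Rule 8: is a worker-owned cooperative → exempt from Standard Registration.
Rule 9: does not handle hazardous materials; closes 8:00 PM, after 6:00 PM → Cooperative Registration exemption does not apply.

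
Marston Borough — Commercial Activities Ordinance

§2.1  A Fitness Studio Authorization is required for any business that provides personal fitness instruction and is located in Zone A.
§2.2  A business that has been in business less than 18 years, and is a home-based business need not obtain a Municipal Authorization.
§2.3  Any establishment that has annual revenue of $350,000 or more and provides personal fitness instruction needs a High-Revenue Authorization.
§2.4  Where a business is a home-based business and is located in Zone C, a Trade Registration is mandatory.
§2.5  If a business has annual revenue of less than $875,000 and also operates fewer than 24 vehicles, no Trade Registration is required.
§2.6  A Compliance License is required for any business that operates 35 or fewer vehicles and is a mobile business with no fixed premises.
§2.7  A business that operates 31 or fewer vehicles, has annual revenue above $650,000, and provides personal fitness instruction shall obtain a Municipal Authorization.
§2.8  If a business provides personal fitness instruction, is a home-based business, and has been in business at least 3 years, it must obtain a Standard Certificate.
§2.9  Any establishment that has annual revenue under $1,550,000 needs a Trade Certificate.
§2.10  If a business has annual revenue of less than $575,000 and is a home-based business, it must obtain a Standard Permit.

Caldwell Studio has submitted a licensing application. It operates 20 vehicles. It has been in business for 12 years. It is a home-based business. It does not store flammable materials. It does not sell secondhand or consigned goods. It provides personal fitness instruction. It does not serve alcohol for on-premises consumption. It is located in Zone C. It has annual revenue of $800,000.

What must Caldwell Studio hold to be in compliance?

High-Revenue Authorization, Standard Certificate, Trade Certificate

§2.1 provides personal fitness instruction; is located in Zone C (not: is located in Zone A) → Fitness Studio Authorization not required.
§2.2 years in business 12 < 18; is a home-based business → exempt from Municipal Authorization.
§2.3 revenue $800,000 ≥ $350,000; provides personal fitness instruction → High-Revenue Authorization required.
§2.4 is a home-based business; is located in Zone C → Trade Registration required.
§2.5 revenue $800,000 < $875,000; vehicles 20 < 24 → exempt from Trade Registration.
§2.6 vehicles 20 ≤ 35; is a home-based business (not: is a mobile business with no fixed premises) → Compliance License not required.
§2.7 vehicles 20 ≤ 31; revenue $800,000 > $650,000; provides personal fitness instruction → Municipal Authorization required.
§2.8 provides personal fitness instruction; is a home-based business; years in business 12 ≥ 3 → Standard Certificate required.
§2.9 revenue $800,000 < $1,550,000 → Trade Certificate required.
§2.10 revenue $800,000 ≥ $575,000; is a home-based business → Standard Permit not required.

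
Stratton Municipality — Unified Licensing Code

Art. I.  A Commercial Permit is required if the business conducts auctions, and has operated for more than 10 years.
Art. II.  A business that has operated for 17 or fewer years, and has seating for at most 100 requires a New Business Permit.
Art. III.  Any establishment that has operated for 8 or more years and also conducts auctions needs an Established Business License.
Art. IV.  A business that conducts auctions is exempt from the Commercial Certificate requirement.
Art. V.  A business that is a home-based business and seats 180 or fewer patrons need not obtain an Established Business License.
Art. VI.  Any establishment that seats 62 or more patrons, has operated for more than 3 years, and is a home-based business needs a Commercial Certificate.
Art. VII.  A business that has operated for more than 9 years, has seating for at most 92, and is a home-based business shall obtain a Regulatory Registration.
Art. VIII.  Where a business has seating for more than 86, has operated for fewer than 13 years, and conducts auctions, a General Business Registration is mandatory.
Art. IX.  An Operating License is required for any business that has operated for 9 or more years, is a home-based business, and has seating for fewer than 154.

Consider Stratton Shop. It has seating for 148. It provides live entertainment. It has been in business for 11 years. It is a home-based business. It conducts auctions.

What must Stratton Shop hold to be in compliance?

Commercial Permit, General Business Registration, Operating License

Art. I. conducts auctions; years in business 11 > 10 → Commercial Permit required.
Art. II. years in business 11 ≤ 17; seating 148 > 100 → New Business Permit not required.
Art. III. years in business 11 ≥ 8; conducts auctions → Established Business License required.
Art. IV. conducts auctions → exempt from Commercial Certificate.
Art. V. is a home-based business; seating 148 ≤ 180 → exempt from Established Business License.
Art. VI. seating 148 ≥ 62; years in business 11 > 3; is a home-based business → Commercial Certificate required.
Art. VII. years in business 11 > 9; seating 148 > 92; is a home-based business → Regulatory Registration not required.
Art. VIII. seating 148 > 86; years in business 11 < 13; conducts auctions → General Business Registration required.
Art. IX. years in business 11 ≥ 9; is a home-based business; seating 148 < 154 → Operating License required.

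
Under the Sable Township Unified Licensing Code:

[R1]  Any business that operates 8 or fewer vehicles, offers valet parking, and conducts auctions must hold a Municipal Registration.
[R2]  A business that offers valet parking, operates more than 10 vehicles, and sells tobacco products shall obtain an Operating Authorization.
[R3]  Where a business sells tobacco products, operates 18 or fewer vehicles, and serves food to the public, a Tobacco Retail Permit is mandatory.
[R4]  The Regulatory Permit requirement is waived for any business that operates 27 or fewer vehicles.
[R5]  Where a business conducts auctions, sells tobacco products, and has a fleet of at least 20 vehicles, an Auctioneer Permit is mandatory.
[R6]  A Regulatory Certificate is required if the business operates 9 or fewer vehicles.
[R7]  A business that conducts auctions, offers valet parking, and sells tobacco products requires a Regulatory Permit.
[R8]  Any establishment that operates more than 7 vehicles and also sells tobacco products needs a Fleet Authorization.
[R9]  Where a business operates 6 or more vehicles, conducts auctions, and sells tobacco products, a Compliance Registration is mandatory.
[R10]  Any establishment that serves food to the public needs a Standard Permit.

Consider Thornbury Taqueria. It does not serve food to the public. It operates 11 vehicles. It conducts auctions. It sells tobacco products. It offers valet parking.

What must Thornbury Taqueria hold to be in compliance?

[R1] vehicles 11 > 8; offers valet parking; conducts auctions → Municipal Registration not required.
[R2] offers valet parking; vehicles 11 > 10; sells tobacco products → Operating Authorization required.
[R3] sells tobacco products; vehicles 11 ≤ 18; does not serve food to the public → Tobacco Retail Permit not required.
[R4] vehicles 11 ≤ 27 → exempt from Regulatory Permit.
[R5] conducts auctions; sells tobacco products; vehicles 11 < 20 → Auctioneer Permit not required.
[R6] vehicles 11 > 9 → Regulatory Certificate not required.
[R7] conducts auctions; offers valet parking; sells tobacco products → Regulatory Permit required.
[R8] vehicles 11 > 7; sells tobacco products → Fleet Authorization required.
[R9] vehicles 11 ≥ 6; conducts auctions; sells tobacco products → Compliance Registration required.
[R10] does not serve food to the public → Standard Permit not required.

Compliance Registration, Fleet Authorization, Operating Authorization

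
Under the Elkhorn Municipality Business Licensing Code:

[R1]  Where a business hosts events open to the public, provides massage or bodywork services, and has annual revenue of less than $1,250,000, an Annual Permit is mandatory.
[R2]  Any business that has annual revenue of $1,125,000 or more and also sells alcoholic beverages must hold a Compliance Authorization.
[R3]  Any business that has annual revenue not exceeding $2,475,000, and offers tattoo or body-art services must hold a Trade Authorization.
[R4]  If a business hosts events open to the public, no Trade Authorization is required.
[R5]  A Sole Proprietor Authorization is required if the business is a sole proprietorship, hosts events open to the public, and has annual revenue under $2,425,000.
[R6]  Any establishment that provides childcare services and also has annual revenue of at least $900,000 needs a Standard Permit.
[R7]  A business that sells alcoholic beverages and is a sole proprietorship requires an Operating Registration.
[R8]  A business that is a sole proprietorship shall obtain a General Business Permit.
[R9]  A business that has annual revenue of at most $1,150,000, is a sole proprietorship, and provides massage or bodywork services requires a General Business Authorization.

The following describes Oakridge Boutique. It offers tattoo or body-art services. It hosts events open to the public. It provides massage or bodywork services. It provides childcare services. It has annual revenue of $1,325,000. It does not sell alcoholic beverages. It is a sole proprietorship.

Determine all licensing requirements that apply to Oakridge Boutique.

[R1] hosts events open to the public; provides massage or bodywork services; revenue $1,325,000 ≥ $1,250,000 → Annual Permit not required.
[R2] revenue $1,325,000 ≥ $1,125,000; does not sell alcoholic beverages → Compliance Authorization not required.
[R3] revenue $1,325,000 ≤ $2,475,000; offers tattoo or body-art services → Trade Authorization required.
[R4] hosts events open to the public → exempt from Trade Authorization.
[R5] is a sole proprietorship; hosts events open to the public; revenue $1,325,000 < $2,425,000 → Sole Proprietor Authorization required.
[R6] provides childcare services; revenue $1,325,000 ≥ $900,000 → Standard Permit required.
[R7] does not sell alcoholic beverages; is a sole proprietorship → Operating Registration not required.
[R8] is a sole proprietorship → General Business Permit required.
[R9] revenue $1,325,000 > $1,150,000; is a sole proprietorship; provides massage or bodywork services → General Business Authorization not required.

General Business Permit, Sole Proprietor Authorization, Standard Permit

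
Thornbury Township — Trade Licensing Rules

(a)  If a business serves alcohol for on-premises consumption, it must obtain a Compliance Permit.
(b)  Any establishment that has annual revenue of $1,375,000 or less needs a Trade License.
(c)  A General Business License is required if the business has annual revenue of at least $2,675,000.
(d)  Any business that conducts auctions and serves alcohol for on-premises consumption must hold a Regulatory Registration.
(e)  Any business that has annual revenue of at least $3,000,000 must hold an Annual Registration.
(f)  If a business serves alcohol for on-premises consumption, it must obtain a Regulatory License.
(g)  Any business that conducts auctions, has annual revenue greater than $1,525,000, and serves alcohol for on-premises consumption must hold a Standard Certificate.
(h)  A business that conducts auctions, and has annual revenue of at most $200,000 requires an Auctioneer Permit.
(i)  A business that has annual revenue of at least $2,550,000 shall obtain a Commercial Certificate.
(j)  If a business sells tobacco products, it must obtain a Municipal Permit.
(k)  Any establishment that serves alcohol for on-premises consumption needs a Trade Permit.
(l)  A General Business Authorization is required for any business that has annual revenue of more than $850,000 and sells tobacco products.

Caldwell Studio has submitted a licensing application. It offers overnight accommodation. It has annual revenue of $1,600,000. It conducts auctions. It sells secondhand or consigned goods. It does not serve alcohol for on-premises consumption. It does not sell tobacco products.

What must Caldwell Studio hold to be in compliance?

None

(a) does not serve alcohol for on-premises consumption → Compliance Permit not required.
(b) revenue $1,600,000 > $1,375,000 → Trade License not required.
(c) revenue $1,600,000 < $2,675,000 → General Business License not required.
(d) conducts auctions; does not serve alcohol for on-premises consumption → Regulatory Registration not required.
(e) revenue $1,600,000 < $3,000,000 → Annual Registration not required.
(f) does not serve alcohol for on-premises consumption → Regulatory License not required.
(g) conducts auctions; revenue $1,600,000 > $1,525,000; does not serve alcohol for on-premises consumption → Standard Certificate not required.
(h) conducts auctions; revenue $1,600,000 > $200,000 → Auctioneer Permit not required.
(i) revenue $1,600,000 < $2,550,000 → Commercial Certificate not required.
(j) does not sell tobacco products → Municipal Permit not required.
(k) does not serve alcohol for on-premises consumption → Trade Permit not required.
(l) revenue $1,600,000 > $850,000; does not sell tobacco products → General Business Authorization not required.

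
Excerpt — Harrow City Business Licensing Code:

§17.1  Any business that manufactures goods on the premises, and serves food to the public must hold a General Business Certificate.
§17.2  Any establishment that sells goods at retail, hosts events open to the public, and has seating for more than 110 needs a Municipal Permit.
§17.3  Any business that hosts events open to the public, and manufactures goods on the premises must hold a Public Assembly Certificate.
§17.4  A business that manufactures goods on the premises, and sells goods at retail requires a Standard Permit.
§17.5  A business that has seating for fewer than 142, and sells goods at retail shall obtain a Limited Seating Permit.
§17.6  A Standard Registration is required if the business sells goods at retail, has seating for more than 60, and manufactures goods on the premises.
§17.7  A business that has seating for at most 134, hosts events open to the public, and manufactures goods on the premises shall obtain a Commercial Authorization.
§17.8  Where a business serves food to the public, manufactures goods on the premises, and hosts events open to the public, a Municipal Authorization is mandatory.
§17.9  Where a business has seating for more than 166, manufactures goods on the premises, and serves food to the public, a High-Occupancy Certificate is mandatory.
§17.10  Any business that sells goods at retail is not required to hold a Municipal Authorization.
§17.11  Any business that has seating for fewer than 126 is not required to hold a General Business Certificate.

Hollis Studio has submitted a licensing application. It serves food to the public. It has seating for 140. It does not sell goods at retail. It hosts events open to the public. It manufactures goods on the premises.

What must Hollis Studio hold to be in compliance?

§17.1 manufactures goods on the premises; serves food to the public → General Business Certificate required.
§17.2 does not sell goods at retail; hosts events open to the public; seating 140 > 110 → Municipal Permit not required.
§17.3 hosts events open to the public; manufactures goods on the premises → Public Assembly Certificate required.
§17.4 manufactures goods on the premises; does not sell goods at retail → Standard Permit not required.
§17.5 seating 140 < 142; does not sell goods at retail → Limited Seating Permit not required.
§17.6 does not sell goods at retail; seating 140 > 60; manufactures goods on the premises → Standard Registration not required.
§17.7 seating 140 > 134; hosts events open to the public; manufactures goods on the premises → Commercial Authorization not required.
§17.8 serves food to the public; manufactures goods on the premises; hosts events open to the public → Municipal Authorization required.
§17.9 seating 140 ≤ 166; manufactures goods on the premises; serves food to the public → High-Occupancy Certificate not required.
§17.10 does not sell goods at retail → Municipal Authorization exemption does not apply.
§17.11 seating 140 ≥ 126 → General Business Certificate exemption does not apply.

General Business Certificate, Municipal Authorization, Public Assembly Certificate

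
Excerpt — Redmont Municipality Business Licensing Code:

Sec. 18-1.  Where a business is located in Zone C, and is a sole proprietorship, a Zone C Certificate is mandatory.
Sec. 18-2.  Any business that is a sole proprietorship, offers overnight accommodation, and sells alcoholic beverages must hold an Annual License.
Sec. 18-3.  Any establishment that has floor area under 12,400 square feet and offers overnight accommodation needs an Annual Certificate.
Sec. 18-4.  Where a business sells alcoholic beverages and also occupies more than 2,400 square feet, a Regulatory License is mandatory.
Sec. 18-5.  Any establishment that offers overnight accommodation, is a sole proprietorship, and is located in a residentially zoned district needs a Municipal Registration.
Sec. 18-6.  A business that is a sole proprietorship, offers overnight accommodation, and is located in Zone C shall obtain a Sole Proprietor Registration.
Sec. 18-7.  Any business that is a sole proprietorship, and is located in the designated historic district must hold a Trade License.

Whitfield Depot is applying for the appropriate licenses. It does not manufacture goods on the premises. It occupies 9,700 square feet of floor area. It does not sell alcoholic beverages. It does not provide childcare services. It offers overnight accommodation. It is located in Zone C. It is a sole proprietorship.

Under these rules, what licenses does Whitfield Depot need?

Sec. 18-1. is located in Zone C; is a sole proprietorship → Zone C Certificate required.
Sec. 18-2. is a sole proprietorship; offers overnight accommodation; does not sell alcoholic beverages → Annual License not required.
Sec. 18-3. floor area 9,700 square feet < 12,400 square feet; offers overnight accommodation → Annual Certificate required.
Sec. 18-4. does not sell alcoholic beverages; floor area 9,700 square feet > 2,400 square feet → Regulatory License not required.
Sec. 18-5. offers overnight accommodation; is a sole proprietorship; is located in Zone C (not: is located in a residentially zoned district) → Municipal Registration not required.
Sec. 18-6. is a sole proprietorship; offers overnight accommodation; is located in Zone C → Sole Proprietor Registration required.
Sec. 18-7. is a sole proprietorship; is located in Zone C (not: is located in the designated historic district) → Trade License not required.

Annual Certificate, Sole Proprietor Registration, Zone C Certificate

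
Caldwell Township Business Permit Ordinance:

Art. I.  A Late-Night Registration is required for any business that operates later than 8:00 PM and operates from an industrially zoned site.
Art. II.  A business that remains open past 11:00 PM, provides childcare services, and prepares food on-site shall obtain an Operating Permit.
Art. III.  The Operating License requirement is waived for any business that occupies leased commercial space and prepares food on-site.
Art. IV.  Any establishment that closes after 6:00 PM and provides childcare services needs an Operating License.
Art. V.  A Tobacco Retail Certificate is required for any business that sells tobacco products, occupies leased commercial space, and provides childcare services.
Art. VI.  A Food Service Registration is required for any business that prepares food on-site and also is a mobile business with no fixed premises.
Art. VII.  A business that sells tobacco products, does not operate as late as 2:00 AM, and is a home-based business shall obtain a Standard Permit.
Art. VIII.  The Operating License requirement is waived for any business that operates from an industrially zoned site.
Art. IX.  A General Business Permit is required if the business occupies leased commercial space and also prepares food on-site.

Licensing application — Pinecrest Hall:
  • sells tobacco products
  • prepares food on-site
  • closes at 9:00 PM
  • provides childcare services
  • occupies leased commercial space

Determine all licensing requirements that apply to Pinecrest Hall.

Art. I. closes 9:00 PM, after 8:00 PM; occupies leased commercial space (not: operates from an industrially zoned site) → Late-Night Registration not required.
Art. II. closes 9:00 PM, at/before 11:00 PM; provides childcare services; prepares food on-site → Operating Permit not required.
Art. III. occupies leased commercial space; prepares food on-site → exempt from Operating License.
Art. IV. closes 9:00 PM, after 6:00 PM; provides childcare services → Operating License required.
Art. V. sells tobacco products; occupies leased commercial space; provides childcare services → Tobacco Retail Certificate required.
Art. VI. prepares food on-site; occupies leased commercial space (not: is a mobile business with no fixed premises) → Food Service Registration not required.
Art. VII. sells tobacco products; closes 9:00 PM, at/before 2:00 AM; occupies leased commercial space (not: is a home-based business) → Standard Permit not required.
Art. VIII. occupies leased commercial space (not: operates from an industrially zoned site) → Operating License exemption does not apply.
Art. IX. occupies leased commercial space; prepares food on-site → General Business Permit required.

General Business Permit, Tobacco Retail Certificate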